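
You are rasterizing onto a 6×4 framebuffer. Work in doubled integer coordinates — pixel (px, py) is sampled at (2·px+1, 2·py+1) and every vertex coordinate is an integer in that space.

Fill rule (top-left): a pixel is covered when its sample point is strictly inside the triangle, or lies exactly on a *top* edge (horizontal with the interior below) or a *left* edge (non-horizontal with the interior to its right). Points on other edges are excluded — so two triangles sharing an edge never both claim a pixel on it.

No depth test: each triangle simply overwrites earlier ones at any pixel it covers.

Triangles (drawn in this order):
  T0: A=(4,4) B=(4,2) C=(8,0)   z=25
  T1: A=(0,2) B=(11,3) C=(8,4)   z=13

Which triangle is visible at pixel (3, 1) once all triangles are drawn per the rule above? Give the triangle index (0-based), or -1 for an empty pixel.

T0:
  2·area = 8
  edge (4, 4)→(4, 2): d=(0,-2) top-left  bias=+0
  edge (4, 2)→(8, 0): d=(4,-2) top-left  bias=+0
  edge (8, 0)→(4, 4): d=(-4,4) right/bottom  bias=-1
    (3,0)@(7, 1): e=[6,2,0] → .  [on edge]
    (2,1)@(5, 3): e=[2,6,0] → .  [on edge]
    (1,2)@(3, 5): e=[-2,10,0] → .  [on edge]
    (0,3)@(1, 7): e=[-6,14,0] → .  [on edge]
  covered (0 px):
    . . . . . .
    . . . . . .
    . . . . . .
    . . . . . .
T1:
  2·area = 14
  edge (0, 2)→(11, 3): d=(11,1) right/bottom  bias=-1
  edge (11, 3)→(8, 4): d=(-3,1) right/bottom  bias=-1
  edge (8, 4)→(0, 2): d=(-8,-2) top-left  bias=+0
    (2,1)@(5, 3): e=[6,6,2] → X
    (3,1)@(7, 3): e=[4,4,6] → X
    (4,1)@(9, 3): e=[2,2,10] → X
    (5,1)@(11, 3): e=[0,0,14] → .  [on edge]
    (2,2)@(5, 5): e=[28,0,-14] → .  [on edge]
    (3,2)@(7, 5): e=[26,-2,-10] → .
    (4,2)@(9, 5): e=[24,-4,-6] → .
  covered (3 px):
    . . . . . .
    . . X X X .
    . . . . . .
    . . . . . .

Z-buffer (winner per pixel, '.' = empty):
  . . . . . .
  . . 1 1 1 .
  . . . . . .
  . . . . . .

Final: 1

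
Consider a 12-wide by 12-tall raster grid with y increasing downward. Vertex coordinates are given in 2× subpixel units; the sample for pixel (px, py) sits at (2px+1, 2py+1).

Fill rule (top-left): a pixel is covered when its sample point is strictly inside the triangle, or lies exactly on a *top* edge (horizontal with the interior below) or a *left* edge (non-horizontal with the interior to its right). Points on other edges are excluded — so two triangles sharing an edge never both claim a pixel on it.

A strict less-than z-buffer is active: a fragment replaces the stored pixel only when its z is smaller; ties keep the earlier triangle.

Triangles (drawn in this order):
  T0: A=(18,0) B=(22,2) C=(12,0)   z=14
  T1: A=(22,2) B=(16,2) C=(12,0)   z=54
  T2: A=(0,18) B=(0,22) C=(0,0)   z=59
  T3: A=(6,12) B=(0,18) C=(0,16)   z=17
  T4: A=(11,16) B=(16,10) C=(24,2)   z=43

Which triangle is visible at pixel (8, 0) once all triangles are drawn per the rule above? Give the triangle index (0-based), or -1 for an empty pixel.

T0:
  2·area = 12
  edge (18, 0)→(22, 2): d=(4,2) right/bottom  bias=-1
  edge (22, 2)→(12, 0): d=(-10,-2) top-left  bias=+0
  edge (12, 0)→(18, 0): d=(6,0) top-left  bias=+0
    (8,0)@(17, 1): e=[6,0,6] → █  [on edge]
    (9,0)@(19, 1): e=[2,4,6] → █
    (10,0)@(21, 1): e=[-2,8,6] → ·
    (8,1)@(17, 3): e=[14,-20,18] → ·
    (9,1)@(19, 3): e=[10,-16,18] → ·
  covered (2 px):
    · · · · · · · · █ █ · ·
    · · · · · · · · · · · ·
    · · · · · · · · · · · ·
    · · · · · · · · · · · ·
    · · · · · · · · · · · ·
    · · · · · · · · · · · ·
    · · · · · · · · · · · ·
    · · · · · · · · · · · ·
    · · · · · · · · · · · ·
    · · · · · · · · · · · ·
    · · · · · · · · · · · ·
    · · · · · · · · · · · ·
T1:
  2·area = 12
  edge (22, 2)→(16, 2): d=(-6,0) right/bottom  bias=-1
  edge (16, 2)→(12, 0): d=(-4,-2) top-left  bias=+0
  edge (12, 0)→(22, 2): d=(10,2) right/bottom  bias=-1
    (7,0)@(15, 1): e=[6,2,4] → █
    (8,0)@(17, 1): e=[6,6,0] → ·  [on edge]
    (7,1)@(15, 3): e=[-6,-6,24] → ·
  covered (1 px):
    · · · · · · · █ · · · ·
    · · · · · · · · · · · ·
    · · · · · · · · · · · ·
    · · · · · · · · · · · ·
    · · · · · · · · · · · ·
    · · · · · · · · · · · ·
    · · · · · · · · · · · ·
    · · · · · · · · · · · ·
    · · · · · · · · · · · ·
    · · · · · · · · · · · ·
    · · · · · · · · · · · ·
    · · · · · · · · · · · ·
T2:
  degenerate (2·area = 0) — covers nothing
T3:
  2·area = 12
  edge (6, 12)→(0, 18): d=(-6,6) right/bottom  bias=-1
  edge (0, 18)→(0, 16): d=(0,-2) top-left  bias=+0
  edge (0, 16)→(6, 12): d=(6,-4) top-left  bias=+0
    (8,0)@(17, 1): e=[0,34,-22] → ·  [on edge]
    (7,1)@(15, 3): e=[0,30,-18] → ·  [on edge]
    (6,2)@(13, 5): e=[0,26,-14] → ·  [on edge]
    (5,3)@(11, 7): e=[0,22,-10] → ·  [on edge]
    (4,4)@(9, 9): e=[0,18,-6] → ·  [on edge]
    (3,5)@(7, 11): e=[0,14,-2] → ·  [on edge]
    (2,6)@(5, 13): e=[0,10,2] → ·  [on edge]
    (1,7)@(3, 15): e=[0,6,6] → ·  [on edge]
    (0,8)@(1, 17): e=[0,2,10] → ·  [on edge]
  covered (0 px):
    · · · · · · · · · · · ·
    · · · · · · · · · · · ·
    · · · · · · · · · · · ·
    · · · · · · · · · · · ·
    · · · · · · · · · · · ·
    · · · · · · · · · · · ·
    · · · · · · · · · · · ·
    · · · · · · · · · · · ·
    · · · · · · · · · · · ·
    · · · · · · · · · · · ·
    · · · · · · · · · · · ·
    · · · · · · · · · · · ·
T4:
  2·area = 8
  edge (11, 16)→(16, 10): d=(5,-6) top-left  bias=+0
  edge (16, 10)→(24, 2): d=(8,-8) top-left  bias=+0
  edge (24, 2)→(11, 16): d=(-13,14) right/bottom  bias=-1
    (11,1)@(23, 3): e=[7,0,1] → █  [on edge]
    (10,2)@(21, 5): e=[5,0,3] → █  [on edge]
    (11,2)@(23, 5): e=[17,16,-25] → ·
    (9,3)@(19, 7): e=[3,0,5] → █  [on edge]
    (10,3)@(21, 7): e=[15,16,-23] → ·
    (8,4)@(17, 9): e=[1,0,7] → █  [on edge]
    (9,4)@(19, 9): e=[13,16,-21] → ·
    (7,5)@(15, 11): e=[-1,0,9] → ·  [on edge]
    (8,5)@(17, 11): e=[11,16,-19] → ·
    (6,6)@(13, 13): e=[-3,0,11] → ·  [on edge]
    (5,7)@(11, 15): e=[-5,0,13] → ·  [on edge]
    (4,8)@(9, 17): e=[-7,0,15] → ·  [on edge]
    (3,9)@(7, 19): e=[-9,0,17] → ·  [on edge]
    (2,10)@(5, 21): e=[-11,0,19] → ·  [on edge]
    (1,11)@(3, 23): e=[-13,0,21] → ·  [on edge]
  covered (4 px):
    · · · · · · · · · · · ·
    · · · · · · · · · · · █
    · · · · · · · · · · █ ·
    · · · · · · · · · █ · ·
    · · · · · · · · █ · · ·
    · · · · · · · · · · · ·
    · · · · · · · · · · · ·
    · · · · · · · · · · · ·
    · · · · · · · · · · · ·
    · · · · · · · · · · · ·
    · · · · · · · · · · · ·
    · · · · · · · · · · · ·

Z-buffer (winner per pixel, '.' = empty):
  . . . . . . . 1 0 0 . .
  . . . . . . . . . . . 4
  . . . . . . . . . . 4 .
  . . . . . . . . . 4 . .
  . . . . . . . . 4 . . .
  . . . . . . . . . . . .
  . . . . . . . . . . . .
  . . . . . . . . . . . .
  . . . . . . . . . . . .
  . . . . . . . . . . . .
  . . . . . . . . . . . .
  . . . . . . . . . . . .

Answer: 0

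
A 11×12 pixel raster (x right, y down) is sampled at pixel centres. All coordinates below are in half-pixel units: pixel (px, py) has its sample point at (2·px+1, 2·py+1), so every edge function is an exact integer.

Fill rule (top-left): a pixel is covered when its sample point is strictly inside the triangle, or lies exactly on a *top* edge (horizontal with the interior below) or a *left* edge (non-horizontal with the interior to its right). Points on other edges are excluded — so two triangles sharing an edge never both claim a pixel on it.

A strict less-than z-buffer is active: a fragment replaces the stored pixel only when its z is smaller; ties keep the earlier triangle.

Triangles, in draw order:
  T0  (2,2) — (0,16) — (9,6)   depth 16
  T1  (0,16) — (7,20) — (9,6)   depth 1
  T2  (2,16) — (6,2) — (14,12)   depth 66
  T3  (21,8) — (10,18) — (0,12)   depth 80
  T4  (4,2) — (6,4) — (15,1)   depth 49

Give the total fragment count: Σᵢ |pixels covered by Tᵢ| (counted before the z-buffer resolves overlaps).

T0:
  2·area = 106  (B↔C swapped to make it positive)
  edge (2, 2)→(9, 6): d=(7,4) right/bottom  bias=-1
  edge (9, 6)→(0, 16): d=(-9,10) right/bottom  bias=-1
  edge (0, 16)→(2, 2): d=(2,-14) top-left  bias=+0
    (1,1)@(3, 3): e=[3,87,16] → █
    (2,1)@(5, 3): e=[-5,67,44] → ·
    (1,2)@(3, 5): e=[17,69,20] → █
    (2,2)@(5, 5): e=[9,49,48] → █
    (3,2)@(7, 5): e=[1,29,76] → █
    (4,2)@(9, 5): e=[-7,9,104] → ·
    (1,3)@(3, 7): e=[31,51,24] → █
    (4,3)@(9, 7): e=[7,-9,108] → ·
    (0,4)@(1, 9): e=[53,53,0] → █  [on edge]
    (3,4)@(7, 9): e=[29,-7,84] → ·
    (0,5)@(1, 11): e=[67,35,4] → █
    (2,5)@(5, 11): e=[51,-5,60] → ·
  covered (13 px):
    · · · · · · · · · · ·
    · █ · · · · · · · · ·
    · █ █ █ · · · · · · ·
    · █ █ █ · · · · · · ·
    █ █ █ · · · · · · · ·
    █ █ · · · · · · · · ·
    █ · · · · · · · · · ·
    · · · · · · · · · · ·
    · · · · · · · · · · ·
    · · · · · · · · · · ·
    · · · · · · · · · · ·
    · · · · · · · · · · ·
T1:
  2·area = 106  (B↔C swapped to make it positive)
  edge (0, 16)→(9, 6): d=(9,-10) top-left  bias=+0
  edge (9, 6)→(7, 20): d=(-2,14) right/bottom  bias=-1
  edge (7, 20)→(0, 16): d=(-7,-4) top-left  bias=+0
    (3,4)@(7, 9): e=[7,22,77] → █
    (4,4)@(9, 9): e=[27,-6,85] → ·
    (2,5)@(5, 11): e=[5,46,55] → █
    (4,5)@(9, 11): e=[45,-10,71] → ·
    (1,6)@(3, 13): e=[3,70,33] → █
    (4,6)@(9, 13): e=[63,-14,57] → ·
    (0,7)@(1, 15): e=[1,94,11] → █
    (4,7)@(9, 15): e=[81,-18,43] → ·
    (0,8)@(1, 17): e=[19,90,-3] → ·
    (1,8)@(3, 17): e=[39,62,5] → █
    (4,8)@(9, 17): e=[99,-22,29] → ·
    (1,9)@(3, 19): e=[57,58,-9] → ·
  covered (14 px):
    · · · · · · · · · · ·
    · · · · · · · · · · ·
    · · · · · · · · · · ·
    · · · · · · · · · · ·
    · · · █ · · · · · · ·
    · · █ █ · · · · · · ·
    · █ █ █ · · · · · · ·
    █ █ █ █ · · · · · · ·
    · █ █ █ · · · · · · ·
    · · · █ · · · · · · ·
    · · · · · · · · · · ·
    · · · · · · · · · · ·
T2:
  2·area = 152
  edge (2, 16)→(6, 2): d=(4,-14) top-left  bias=+0
  edge (6, 2)→(14, 12): d=(8,10) right/bottom  bias=-1
  edge (14, 12)→(2, 16): d=(-12,4) right/bottom  bias=-1
    (3,2)@(7, 5): e=[26,14,112] → █
    (4,2)@(9, 5): e=[54,-6,104] → ·
    (2,3)@(5, 7): e=[6,50,96] → █
    (4,3)@(9, 7): e=[62,10,80] → █
    (5,3)@(11, 7): e=[90,-10,72] → ·
    (2,4)@(5, 9): e=[14,66,72] → █
    (5,4)@(11, 9): e=[98,6,48] → █
    (6,4)@(13, 9): e=[126,-14,40] → ·
    (2,5)@(5, 11): e=[22,82,48] → █
    (6,5)@(13, 11): e=[134,2,16] → █
    (7,5)@(15, 11): e=[162,-18,8] → ·
    (8,5)@(17, 11): e=[190,-38,0] → ·  [on edge]
    (5,6)@(11, 13): e=[114,38,0] → ·  [on edge]
    (2,7)@(5, 15): e=[38,114,0] → ·  [on edge]
  covered (18 px):
    · · · · · · · · · · ·
    · · · · · · · · · · ·
    · · · █ · · · · · · ·
    · · █ █ █ · · · · · ·
    · · █ █ █ █ · · · · ·
    · · █ █ █ █ █ · · · ·
    · █ █ █ █ · · · · · ·
    · █ · · · · · · · · ·
    · · · · · · · · · · ·
    · · · · · · · · · · ·
    · · · · · · · · · · ·
    · · · · · · · · · · ·
T3:
  2·area = 166
  edge (21, 8)→(10, 18): d=(-11,10) right/bottom  bias=-1
  edge (10, 18)→(0, 12): d=(-10,-6) top-left  bias=+0
  edge (0, 12)→(21, 8): d=(21,-4) top-left  bias=+0
    (8,4)@(17, 9): e=[29,132,5] → █
    (9,4)@(19, 9): e=[9,144,13] → █
    (10,4)@(21, 9): e=[-11,156,21] → ·
    (3,5)@(7, 11): e=[107,52,7] → █
    (4,5)@(9, 11): e=[87,64,15] → █
    (5,5)@(11, 11): e=[67,76,23] → █
    (6,5)@(13, 11): e=[47,88,31] → █
    (7,5)@(15, 11): e=[27,100,39] → █
    (9,5)@(19, 11): e=[-13,124,55] → ·
    (1,6)@(3, 13): e=[125,8,33] → █
    (2,6)@(5, 13): e=[105,20,41] → █
    (8,6)@(17, 13): e=[-15,92,89] → ·
    (2,7)@(5, 15): e=[83,0,83] → █  [on edge]
    (7,10)@(15, 21): e=[-83,0,249] → ·  [on edge]
  covered (22 px):
    · · · · · · · · · · ·
    · · · · · · · · · · ·
    · · · · · · · · · · ·
    · · · · · · · · · · ·
    · · · · · · · · █ █ ·
    · · · █ █ █ █ █ █ · ·
    · █ █ █ █ █ █ █ · · ·
    · · █ █ █ █ █ · · · ·
    · · · · █ █ · · · · ·
    · · · · · · · · · · ·
    · · · · · · · · · · ·
    · · · · · · · · · · ·
T4:
  2·area = 24  (B↔C swapped to make it positive)
  edge (4, 2)→(15, 1): d=(11,-1) top-left  bias=+0
  edge (15, 1)→(6, 4): d=(-9,3) right/bottom  bias=-1
  edge (6, 4)→(4, 2): d=(-2,-2) top-left  bias=+0
    (1,0)@(3, 1): e=[-12,36,0] → ·  [on edge]
    (7,0)@(15, 1): e=[0,0,24] → ·  [on edge]
    (2,1)@(5, 3): e=[12,12,0] → █  [on edge]
    (3,1)@(7, 3): e=[14,6,4] → █
    (4,1)@(9, 3): e=[16,0,8] → ·  [on edge]
    (1,2)@(3, 5): e=[32,0,-8] → ·  [on edge]
    (2,2)@(5, 5): e=[34,-6,-4] → ·
    (3,2)@(7, 5): e=[36,-12,0] → ·  [on edge]
    (4,3)@(9, 7): e=[60,-36,0] → ·  [on edge]
    (5,4)@(11, 9): e=[84,-60,0] → ·  [on edge]
    (6,5)@(13, 11): e=[108,-84,0] → ·  [on edge]
    (7,6)@(15, 13): e=[132,-108,0] → ·  [on edge]
    (8,7)@(17, 15): e=[156,-132,0] → ·  [on edge]
    (9,8)@(19, 17): e=[180,-156,0] → ·  [on edge]
    (10,9)@(21, 19): e=[204,-180,0] → ·  [on edge]
  covered (2 px):
    · · · · · · · · · · ·
    · · █ █ · · · · · · ·
    · · · · · · · · · · ·
    · · · · · · · · · · ·
    · · · · · · · · · · ·
    · · · · · · · · · · ·
    · · · · · · · · · · ·
    · · · · · · · · · · ·
    · · · · · · · · · · ·
    · · · · · · · · · · ·
    · · · · · · · · · · ·
    · · · · · · · · · · ·

Answer: 69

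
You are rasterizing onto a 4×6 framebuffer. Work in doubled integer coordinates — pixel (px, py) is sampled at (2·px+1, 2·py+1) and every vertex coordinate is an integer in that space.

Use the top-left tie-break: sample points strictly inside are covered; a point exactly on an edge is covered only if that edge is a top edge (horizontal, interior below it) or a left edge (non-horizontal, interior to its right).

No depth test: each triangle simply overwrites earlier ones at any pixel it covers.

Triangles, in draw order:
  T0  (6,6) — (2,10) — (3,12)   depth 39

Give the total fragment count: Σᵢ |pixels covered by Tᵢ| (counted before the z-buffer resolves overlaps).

T0:
  2·area = 12  (B↔C swapped to make it positive)
  edge (6, 6)→(3, 12): d=(-3,6) right/bottom  bias=-1
  edge (3, 12)→(2, 10): d=(-1,-2) top-left  bias=+0
  edge (2, 10)→(6, 6): d=(4,-4) top-left  bias=+0
    (3,2)@(7, 5): e=[-3,15,0] → .  [on edge]
    (2,3)@(5, 7): e=[3,9,0] → X  [on edge]
    (3,3)@(7, 7): e=[-9,13,8] → .
    (1,4)@(3, 9): e=[9,3,0] → X  [on edge]
    (2,4)@(5, 9): e=[-3,7,8] → .
    (0,5)@(1, 11): e=[15,-3,0] → .  [on edge]
    (1,5)@(3, 11): e=[3,1,8] → X
    (2,5)@(5, 11): e=[-9,5,16] → .
  covered (3 px):
    . . . .
    . . . .
    . . . .
    . . X .
    . X . .
    . X . .

Answer: 3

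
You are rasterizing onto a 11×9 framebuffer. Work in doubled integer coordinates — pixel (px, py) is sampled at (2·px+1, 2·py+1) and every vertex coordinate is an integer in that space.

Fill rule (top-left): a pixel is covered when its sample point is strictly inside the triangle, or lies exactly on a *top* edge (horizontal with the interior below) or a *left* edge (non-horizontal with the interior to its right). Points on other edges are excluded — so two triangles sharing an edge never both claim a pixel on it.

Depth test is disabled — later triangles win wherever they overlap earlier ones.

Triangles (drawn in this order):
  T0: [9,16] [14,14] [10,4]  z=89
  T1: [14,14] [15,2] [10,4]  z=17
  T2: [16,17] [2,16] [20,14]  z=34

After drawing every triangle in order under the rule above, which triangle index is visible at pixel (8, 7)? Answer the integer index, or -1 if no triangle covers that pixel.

T0:
  2·area = 58  (B↔C swapped to make it positive)
  edge (9, 16)→(10, 4): d=(1,-12) top-left  bias=+0
  edge (10, 4)→(14, 14): d=(4,10) right/bottom  bias=-1
  edge (14, 14)→(9, 16): d=(-5,2) right/bottom  bias=-1
    (5,3)@(11, 7): e=[15,2,41] → #
    (6,3)@(13, 7): e=[39,-18,37] → ·
    (5,4)@(11, 9): e=[17,10,31] → #
    (6,4)@(13, 9): e=[41,-10,27] → ·
    (5,5)@(11, 11): e=[19,18,21] → #
    (6,5)@(13, 11): e=[43,-2,17] → ·
    (5,6)@(11, 13): e=[21,26,11] → #
    (6,6)@(13, 13): e=[45,6,7] → #
    (7,6)@(15, 13): e=[69,-14,3] → ·
    (5,7)@(11, 15): e=[23,34,1] → #
    (6,7)@(13, 15): e=[47,14,-3] → ·
    (5,8)@(11, 17): e=[25,42,-9] → ·
  covered (6 px):
    · · · · · · · · · · ·
    · · · · · · · · · · ·
    · · · · · · · · · · ·
    · · · · · # · · · · ·
    · · · · · # · · · · ·
    · · · · · # · · · · ·
    · · · · · # # · · · ·
    · · · · · # · · · · ·
    · · · · · · · · · · ·
T1:
  2·area = 58  (B↔C swapped to make it positive)
  edge (14, 14)→(10, 4): d=(-4,-10) top-left  bias=+0
  edge (10, 4)→(15, 2): d=(5,-2) top-left  bias=+0
  edge (15, 2)→(14, 14): d=(-1,12) right/bottom  bias=-1
    (6,1)@(13, 3): e=[34,1,23] → #
    (7,1)@(15, 3): e=[54,5,-1] → ·
    (5,2)@(11, 5): e=[6,7,45] → #
    (7,2)@(15, 5): e=[46,15,-3] → ·
    (5,3)@(11, 7): e=[-2,17,43] → ·
    (6,3)@(13, 7): e=[18,21,19] → #
    (7,3)@(15, 7): e=[38,25,-5] → ·
    (6,4)@(13, 9): e=[10,31,17] → #
    (7,4)@(15, 9): e=[30,35,-7] → ·
    (6,5)@(13, 11): e=[2,41,15] → #
    (7,5)@(15, 11): e=[22,45,-9] → ·
    (6,6)@(13, 13): e=[-6,51,13] → ·
  covered (6 px):
    · · · · · · · · · · ·
    · · · · · · # · · · ·
    · · · · · # # · · · ·
    · · · · · · # · · · ·
    · · · · · · # · · · ·
    · · · · · · # · · · ·
    · · · · · · · · · · ·
    · · · · · · · · · · ·
    · · · · · · · · · · ·
T2:
  2·area = 46
  edge (16, 17)→(2, 16): d=(-14,-1) top-left  bias=+0
  edge (2, 16)→(20, 14): d=(18,-2) top-left  bias=+0
  edge (20, 14)→(16, 17): d=(-4,3) right/bottom  bias=-1
    (5,7)@(11, 15): e=[23,0,23] → #  [on edge]
    (6,7)@(13, 15): e=[25,4,17] → #
    (7,7)@(15, 15): e=[27,8,11] → #
    (8,7)@(17, 15): e=[29,12,5] → #
    (9,7)@(19, 15): e=[31,16,-1] → ·
    (5,8)@(11, 17): e=[-5,36,15] → ·
    (6,8)@(13, 17): e=[-3,40,9] → ·
    (7,8)@(15, 17): e=[-1,44,3] → ·
    (8,8)@(17, 17): e=[1,48,-3] → ·
  covered (4 px):
    · · · · · · · · · · ·
    · · · · · · · · · · ·
    · · · · · · · · · · ·
    · · · · · · · · · · ·
    · · · · · · · · · · ·
    · · · · · · · · · · ·
    · · · · · · · · · · ·
    · · · · · # # # # · ·
    · · · · · · · · · · ·

Z-buffer (winner per pixel, '.' = empty):
  . . . . . . . . . . .
  . . . . . . 1 . . . .
  . . . . . 1 1 . . . .
  . . . . . 0 1 . . . .
  . . . . . 0 1 . . . .
  . . . . . 0 1 . . . .
  . . . . . 0 0 . . . .
  . . . . . 2 2 2 2 . .
  . . . . . . . . . . .

Final: 2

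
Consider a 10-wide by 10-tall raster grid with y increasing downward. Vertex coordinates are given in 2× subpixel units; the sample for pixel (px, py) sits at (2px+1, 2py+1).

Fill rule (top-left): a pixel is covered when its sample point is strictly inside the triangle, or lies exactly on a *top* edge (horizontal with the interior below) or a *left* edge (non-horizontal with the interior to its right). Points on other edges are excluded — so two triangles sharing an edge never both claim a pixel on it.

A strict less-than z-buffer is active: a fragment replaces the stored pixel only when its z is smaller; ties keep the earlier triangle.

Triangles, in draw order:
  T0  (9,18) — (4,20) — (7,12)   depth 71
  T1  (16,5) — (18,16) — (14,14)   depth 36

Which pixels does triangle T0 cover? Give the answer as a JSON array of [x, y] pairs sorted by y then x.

T0:
  2·area = 34
  edge (9, 18)→(4, 20): d=(-5,2) right/bottom  bias=-1
  edge (4, 20)→(7, 12): d=(3,-8) top-left  bias=+0
  edge (7, 12)→(9, 18): d=(2,6) right/bottom  bias=-1
    (3,6)@(7, 13): e=[29,3,2] → #
    (4,6)@(9, 13): e=[25,19,-10] → ·
    (3,7)@(7, 15): e=[19,9,6] → #
    (4,7)@(9, 15): e=[15,25,-6] → ·
    (3,8)@(7, 17): e=[9,15,10] → #
    (4,8)@(9, 17): e=[5,31,-2] → ·
    (2,9)@(5, 19): e=[3,5,26] → #
    (3,9)@(7, 19): e=[-1,21,14] → ·
  covered (4 px):
    · · · · · · · · · ·
    · · · · · · · · · ·
    · · · · · · · · · ·
    · · · · · · · · · ·
    · · · · · · · · · ·
    · · · · · · · · · ·
    · · · # · · · · · ·
    · · · # · · · · · ·
    · · · # · · · · · ·
    · · # · · · · · · ·
T1:
  2·area = 40
  edge (16, 5)→(18, 16): d=(2,11) right/bottom  bias=-1
  edge (18, 16)→(14, 14): d=(-4,-2) top-left  bias=+0
  edge (14, 14)→(16, 5): d=(2,-9) top-left  bias=+0
    (7,5)@(15, 11): e=[23,14,3] → #
    (8,5)@(17, 11): e=[1,18,21] → #
    (9,5)@(19, 11): e=[-21,22,39] → ·
    (7,6)@(15, 13): e=[27,6,7] → #
    (9,6)@(19, 13): e=[-17,14,43] → ·
    (7,7)@(15, 15): e=[31,-2,11] → ·
    (8,7)@(17, 15): e=[9,2,29] → #
    (9,7)@(19, 15): e=[-13,6,47] → ·
    (8,8)@(17, 17): e=[13,-6,33] → ·
  covered (5 px):
    · · · · · · · · · ·
    · · · · · · · · · ·
    · · · · · · · · · ·
    · · · · · · · · · ·
    · · · · · · · · · ·
    · · · · · · · # # ·
    · · · · · · · # # ·
    · · · · · · · · # ·
    · · · · · · · · · ·
    · · · · · · · · · ·

Result: [[3,6],[3,7],[3,8],[2,9]]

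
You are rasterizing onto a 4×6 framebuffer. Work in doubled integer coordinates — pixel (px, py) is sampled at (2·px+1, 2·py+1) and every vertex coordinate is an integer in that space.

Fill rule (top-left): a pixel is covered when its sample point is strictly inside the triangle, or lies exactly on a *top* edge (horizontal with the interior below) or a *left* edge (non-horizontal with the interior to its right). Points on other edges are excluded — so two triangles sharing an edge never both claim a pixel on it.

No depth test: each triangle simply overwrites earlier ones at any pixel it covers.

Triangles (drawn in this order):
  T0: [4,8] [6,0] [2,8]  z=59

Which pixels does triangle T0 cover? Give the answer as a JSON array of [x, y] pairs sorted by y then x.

T0:
  2·area = 16  (B↔C swapped to make it positive)
  edge (4, 8)→(2, 8): d=(-2,0) right/bottom  bias=-1
  edge (2, 8)→(6, 0): d=(4,-8) top-left  bias=+0
  edge (6, 0)→(4, 8): d=(-2,8) right/bottom  bias=-1
    (2,1)@(5, 3): e=[10,4,2] → X
    (3,1)@(7, 3): e=[10,20,-14] → .
    (2,2)@(5, 5): e=[6,12,-2] → .
    (1,3)@(3, 7): e=[2,4,10] → X
    (2,3)@(5, 7): e=[2,20,-6] → .
    (1,4)@(3, 9): e=[-2,12,6] → .
  covered (2 px):
    . . . .
    . . X .
    . . . .
    . X . .
    . . . .
    . . . .

Final: [[2,1],[1,3]]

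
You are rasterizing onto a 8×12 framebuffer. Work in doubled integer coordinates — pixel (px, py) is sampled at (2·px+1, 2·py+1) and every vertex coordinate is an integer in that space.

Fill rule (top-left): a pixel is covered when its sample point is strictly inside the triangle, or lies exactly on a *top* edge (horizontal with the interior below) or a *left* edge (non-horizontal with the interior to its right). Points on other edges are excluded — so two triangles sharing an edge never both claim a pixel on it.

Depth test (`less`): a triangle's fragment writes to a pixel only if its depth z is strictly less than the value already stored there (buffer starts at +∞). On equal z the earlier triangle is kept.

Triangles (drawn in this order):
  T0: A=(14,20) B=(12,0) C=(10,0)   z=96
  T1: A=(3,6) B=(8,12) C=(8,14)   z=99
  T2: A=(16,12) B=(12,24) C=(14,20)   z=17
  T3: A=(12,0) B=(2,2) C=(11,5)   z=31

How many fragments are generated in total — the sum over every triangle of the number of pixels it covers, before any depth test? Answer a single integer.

T0:
  2·area = 40  (B↔C swapped to make it positive)
  edge (14, 20)→(10, 0): d=(-4,-20) top-left  bias=+0
  edge (10, 0)→(12, 0): d=(2,0) top-left  bias=+0
  edge (12, 0)→(14, 20): d=(2,20) right/bottom  bias=-1
    (5,0)@(11, 1): e=[16,2,22] → #
    (6,0)@(13, 1): e=[56,2,-18] → ·
    (5,1)@(11, 3): e=[8,6,26] → #
    (6,1)@(13, 3): e=[48,6,-14] → ·
    (5,2)@(11, 5): e=[0,10,30] → #  [on edge]
    (6,2)@(13, 5): e=[40,10,-10] → ·
    (5,3)@(11, 7): e=[-8,14,34] → ·
    (6,5)@(13, 11): e=[16,22,2] → #
    (7,5)@(15, 11): e=[56,22,-38] → ·
    (6,6)@(13, 13): e=[8,26,6] → #
    (7,6)@(15, 13): e=[48,26,-34] → ·
    (6,7)@(13, 15): e=[0,30,10] → #  [on edge]
  covered (6 px):
    · · · · · # · ·
    · · · · · # · ·
    · · · · · # · ·
    · · · · · · · ·
    · · · · · · · ·
    · · · · · · # ·
    · · · · · · # ·
    · · · · · · # ·
    · · · · · · · ·
    · · · · · · · ·
    · · · · · · · ·
    · · · · · · · ·
T1:
  2·area = 10
  edge (3, 6)→(8, 12): d=(5,6) right/bottom  bias=-1
  edge (8, 12)→(8, 14): d=(0,2) right/bottom  bias=-1
  edge (8, 14)→(3, 6): d=(-5,-8) top-left  bias=+0
    (2,4)@(5, 9): e=[3,6,1] → #
    (3,4)@(7, 9): e=[-9,2,17] → ·
    (2,5)@(5, 11): e=[13,6,-9] → ·
    (3,5)@(7, 11): e=[1,2,7] → #
    (4,5)@(9, 11): e=[-11,-2,23] → ·
    (3,6)@(7, 13): e=[11,2,-3] → ·
  covered (2 px):
    · · · · · · · ·
    · · · · · · · ·
    · · · · · · · ·
    · · · · · · · ·
    · · # · · · · ·
    · · · # · · · ·
    · · · · · · · ·
    · · · · · · · ·
    · · · · · · · ·
    · · · · · · · ·
    · · · · · · · ·
    · · · · · · · ·
T2:
  2·area = 8  (B↔C swapped to make it positive)
  edge (16, 12)→(14, 20): d=(-2,8) right/bottom  bias=-1
  edge (14, 20)→(12, 24): d=(-2,4) right/bottom  bias=-1
  edge (12, 24)→(16, 12): d=(4,-12) top-left  bias=+0
    (7,7)@(15, 15): e=[2,6,0] → #  [on edge]
    (7,8)@(15, 17): e=[-2,2,8] → ·
    (6,10)@(13, 21): e=[6,2,0] → #  [on edge]
    (7,10)@(15, 21): e=[-10,-6,24] → ·
    (6,11)@(13, 23): e=[2,-2,8] → ·
  covered (2 px):
    · · · · · · · ·
    · · · · · · · ·
    · · · · · · · ·
    · · · · · · · ·
    · · · · · · · ·
    · · · · · · · ·
    · · · · · · · ·
    · · · · · · · #
    · · · · · · · ·
    · · · · · · · ·
    · · · · · · # ·
    · · · · · · · ·
T3:
  2·area = 48  (B↔C swapped to make it positive)
  edge (12, 0)→(11, 5): d=(-1,5) right/bottom  bias=-1
  edge (11, 5)→(2, 2): d=(-9,-3) top-left  bias=+0
  edge (2, 2)→(12, 0): d=(10,-2) top-left  bias=+0
    (3,0)@(7, 1): e=[24,24,0] → #  [on edge]
    (4,0)@(9, 1): e=[14,30,4] → #
    (5,0)@(11, 1): e=[4,36,8] → #
    (6,0)@(13, 1): e=[-6,42,12] → ·
    (2,1)@(5, 3): e=[32,0,16] → #  [on edge]
    (6,1)@(13, 3): e=[-8,24,32] → ·
    (2,2)@(5, 5): e=[30,-18,36] → ·
    (3,2)@(7, 5): e=[20,-12,40] → ·
    (4,2)@(9, 5): e=[10,-6,44] → ·
    (5,2)@(11, 5): e=[0,0,48] → ·  [on edge]
    (4,7)@(9, 15): e=[0,-96,144] → ·  [on edge]
  covered (7 px):
    · · · # # # · ·
    · · # # # # · ·
    · · · · · · · ·
    · · · · · · · ·
    · · · · · · · ·
    · · · · · · · ·
    · · · · · · · ·
    · · · · · · · ·
    · · · · · · · ·
    · · · · · · · ·
    · · · · · · · ·
    · · · · · · · ·

Result: 17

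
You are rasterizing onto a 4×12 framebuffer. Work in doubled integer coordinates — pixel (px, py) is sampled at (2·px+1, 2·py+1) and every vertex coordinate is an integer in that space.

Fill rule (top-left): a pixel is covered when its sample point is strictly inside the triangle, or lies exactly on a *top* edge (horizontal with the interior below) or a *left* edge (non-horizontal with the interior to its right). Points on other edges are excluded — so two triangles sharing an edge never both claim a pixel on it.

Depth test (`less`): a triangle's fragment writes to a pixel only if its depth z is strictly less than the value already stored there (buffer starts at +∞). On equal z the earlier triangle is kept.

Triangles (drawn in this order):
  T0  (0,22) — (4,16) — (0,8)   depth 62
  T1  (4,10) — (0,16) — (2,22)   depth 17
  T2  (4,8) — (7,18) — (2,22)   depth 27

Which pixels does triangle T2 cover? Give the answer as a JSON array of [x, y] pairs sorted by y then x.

T0:
  2·area = 56  (B↔C swapped to make it positive)
  edge (0, 22)→(0, 8): d=(0,-14) top-left  bias=+0
  edge (0, 8)→(4, 16): d=(4,8) right/bottom  bias=-1
  edge (4, 16)→(0, 22): d=(-4,6) right/bottom  bias=-1
    (0,5)@(1, 11): e=[14,4,38] → █
    (1,5)@(3, 11): e=[42,-12,26] → ·
    (0,6)@(1, 13): e=[14,12,30] → █
    (1,6)@(3, 13): e=[42,-4,18] → ·
    (0,7)@(1, 15): e=[14,20,22] → █
    (1,7)@(3, 15): e=[42,4,10] → █
    (2,7)@(5, 15): e=[70,-12,-2] → ·
    (0,8)@(1, 17): e=[14,28,14] → █
    (2,8)@(5, 17): e=[70,-4,-10] → ·
    (0,9)@(1, 19): e=[14,36,6] → █
    (1,9)@(3, 19): e=[42,20,-6] → ·
    (0,10)@(1, 21): e=[14,44,-2] → ·
  covered (7 px):
    · · · ·
    · · · ·
    · · · ·
    · · · ·
    · · · ·
    █ · · ·
    █ · · ·
    █ █ · ·
    █ █ · ·
    █ · · ·
    · · · ·
    · · · ·
T1:
  2·area = 36  (B↔C swapped to make it positive)
  edge (4, 10)→(2, 22): d=(-2,12) right/bottom  bias=-1
  edge (2, 22)→(0, 16): d=(-2,-6) top-left  bias=+0
  edge (0, 16)→(4, 10): d=(4,-6) top-left  bias=+0
    (1,6)@(3, 13): e=[6,24,6] → █
    (2,6)@(5, 13): e=[-18,36,18] → ·
    (0,7)@(1, 15): e=[26,8,2] → █
    (2,7)@(5, 15): e=[-22,32,26] → ·
    (0,8)@(1, 17): e=[22,4,10] → █
    (1,8)@(3, 17): e=[-2,16,22] → ·
    (0,9)@(1, 19): e=[18,0,18] → █  [on edge]
    (1,9)@(3, 19): e=[-6,12,30] → ·
    (0,10)@(1, 21): e=[14,-4,26] → ·
  covered (5 px):
    · · · ·
    · · · ·
    · · · ·
    · · · ·
    · · · ·
    · · · ·
    · █ · ·
    █ █ · ·
    █ · · ·
    █ · · ·
    · · · ·
    · · · ·
T2:
  2·area = 62
  edge (4, 8)→(7, 18): d=(3,10) right/bottom  bias=-1
  edge (7, 18)→(2, 22): d=(-5,4) right/bottom  bias=-1
  edge (2, 22)→(4, 8): d=(2,-14) top-left  bias=+0
    (2,0)@(5, 1): e=[-31,93,0] → ·  [on edge]
    (2,6)@(5, 13): e=[5,33,24] → █
    (3,6)@(7, 13): e=[-15,25,52] → ·
    (1,7)@(3, 15): e=[31,31,0] → █  [on edge]
    (3,7)@(7, 15): e=[-9,15,56] → ·
    (1,8)@(3, 17): e=[37,21,4] → █
    (3,8)@(7, 17): e=[-3,5,60] → ·
    (1,9)@(3, 19): e=[43,11,8] → █
    (3,9)@(7, 19): e=[3,-5,64] → ·
    (1,10)@(3, 21): e=[49,1,12] → █
    (2,10)@(5, 21): e=[29,-7,40] → ·
    (1,11)@(3, 23): e=[55,-9,16] → ·
  covered (8 px):
    · · · ·
    · · · ·
    · · · ·
    · · · ·
    · · · ·
    · · · ·
    · · █ ·
    · █ █ ·
    · █ █ ·
    · █ █ ·
    · █ · ·
    · · · ·

Answer: [[2,6],[1,7],[2,7],[1,8],[2,8],[1,9],[2,9],[1,10]]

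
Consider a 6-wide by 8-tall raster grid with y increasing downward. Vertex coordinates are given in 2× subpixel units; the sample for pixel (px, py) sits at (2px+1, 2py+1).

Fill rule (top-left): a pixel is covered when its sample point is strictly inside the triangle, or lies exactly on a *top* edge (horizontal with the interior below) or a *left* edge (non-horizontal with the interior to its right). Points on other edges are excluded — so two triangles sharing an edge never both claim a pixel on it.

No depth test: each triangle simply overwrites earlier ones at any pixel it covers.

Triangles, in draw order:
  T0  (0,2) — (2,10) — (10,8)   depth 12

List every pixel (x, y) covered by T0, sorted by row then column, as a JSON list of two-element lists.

T0:
  2·area = 68  (B↔C swapped to make it positive)
  edge (0, 2)→(10, 8): d=(10,6) right/bottom  bias=-1
  edge (10, 8)→(2, 10): d=(-8,2) right/bottom  bias=-1
  edge (2, 10)→(0, 2): d=(-2,-8) top-left  bias=+0
    (0,1)@(1, 3): e=[4,58,6] → #
    (1,1)@(3, 3): e=[-8,54,22] → ·
    (0,2)@(1, 5): e=[24,42,2] → #
    (1,2)@(3, 5): e=[12,38,18] → #
    (2,2)@(5, 5): e=[0,34,34] → ·  [on edge]
    (0,3)@(1, 7): e=[44,26,-2] → ·
    (1,3)@(3, 7): e=[32,22,14] → #
    (2,3)@(5, 7): e=[20,18,30] → #
    (3,3)@(7, 7): e=[8,14,46] → #
    (4,3)@(9, 7): e=[-4,10,62] → ·
    (1,4)@(3, 9): e=[52,6,10] → #
    (3,4)@(7, 9): e=[28,-2,42] → ·
  covered (8 px):
    · · · · · ·
    # · · · · ·
    # # · · · ·
    · # # # · ·
    · # # · · ·
    · · · · · ·
    · · · · · ·
    · · · · · ·

Result: [[0,1],[0,2],[1,2],[1,3],[2,3],[3,3],[1,4],[2,4]]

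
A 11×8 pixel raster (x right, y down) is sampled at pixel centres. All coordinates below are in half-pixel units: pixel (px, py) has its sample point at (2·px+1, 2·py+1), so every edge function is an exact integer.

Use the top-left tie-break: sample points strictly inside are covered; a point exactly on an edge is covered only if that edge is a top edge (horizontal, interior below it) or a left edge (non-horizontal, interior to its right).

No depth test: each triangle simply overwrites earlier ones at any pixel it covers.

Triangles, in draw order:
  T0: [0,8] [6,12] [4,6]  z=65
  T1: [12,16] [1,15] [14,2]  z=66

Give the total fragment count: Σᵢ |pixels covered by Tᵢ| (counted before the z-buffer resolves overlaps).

T0:
  2·area = 28  (B↔C swapped to make it positive)
  edge (0, 8)→(4, 6): d=(4,-2) top-left  bias=+0
  edge (4, 6)→(6, 12): d=(2,6) right/bottom  bias=-1
  edge (6, 12)→(0, 8): d=(-6,-4) top-left  bias=+0
    (1,1)@(3, 3): e=[-14,0,42] → .  [on edge]
    (1,3)@(3, 7): e=[2,8,18] → X
    (2,3)@(5, 7): e=[6,-4,26] → .
    (1,4)@(3, 9): e=[10,12,6] → X
    (2,4)@(5, 9): e=[14,0,14] → .  [on edge]
    (1,5)@(3, 11): e=[18,16,-6] → .
    (2,5)@(5, 11): e=[22,4,2] → X
    (3,5)@(7, 11): e=[26,-8,10] → .
    (2,6)@(5, 13): e=[30,8,-10] → .
    (3,7)@(7, 15): e=[42,0,-14] → .  [on edge]
  covered (3 px):
    . . . . . . . . . . .
    . . . . . . . . . . .
    . . . . . . . . . . .
    . X . . . . . . . . .
    . X . . . . . . . . .
    . . X . . . . . . . .
    . . . . . . . . . . .
    . . . . . . . . . . .
T1:
  2·area = 156
  edge (12, 16)→(1, 15): d=(-11,-1) top-left  bias=+0
  edge (1, 15)→(14, 2): d=(13,-13) top-left  bias=+0
  edge (14, 2)→(12, 16): d=(-2,14) right/bottom  bias=-1
    (7,0)@(15, 1): e=[168,0,-12] → .  [on edge]
    (6,1)@(13, 3): e=[144,0,12] → X  [on edge]
    (7,1)@(15, 3): e=[146,26,-16] → .
    (5,2)@(11, 5): e=[120,0,36] → X  [on edge]
    (7,2)@(15, 5): e=[124,52,-20] → .
    (4,3)@(9, 7): e=[96,0,60] → X  [on edge]
    (7,3)@(15, 7): e=[102,78,-24] → .
    (3,4)@(7, 9): e=[72,0,84] → X  [on edge]
    (6,4)@(13, 9): e=[78,78,0] → .  [on edge]
    (2,5)@(5, 11): e=[48,0,108] → X  [on edge]
    (6,5)@(13, 11): e=[56,104,-4] → .
    (1,6)@(3, 13): e=[24,0,132] → X  [on edge]
    (0,7)@(1, 15): e=[0,0,156] → X  [on edge]
  covered (24 px):
    . . . . . . . . . . .
    . . . . . . X . . . .
    . . . . . X X . . . .
    . . . . X X X . . . .
    . . . X X X . . . . .
    . . X X X X . . . . .
    . X X X X X . . . . .
    X X X X X X . . . . .

Result: 27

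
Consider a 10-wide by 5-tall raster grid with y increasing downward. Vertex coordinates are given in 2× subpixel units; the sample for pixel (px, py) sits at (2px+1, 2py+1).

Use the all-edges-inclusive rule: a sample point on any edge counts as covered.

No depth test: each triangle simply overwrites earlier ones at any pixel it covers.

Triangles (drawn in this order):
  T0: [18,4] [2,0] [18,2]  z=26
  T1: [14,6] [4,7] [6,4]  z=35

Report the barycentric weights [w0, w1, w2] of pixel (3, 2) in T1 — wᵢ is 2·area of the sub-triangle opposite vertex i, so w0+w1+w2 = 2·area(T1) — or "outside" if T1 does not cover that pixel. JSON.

T0:
  2·area = 32
  edge (18, 4)→(2, 0): d=(-16,-4) inclusive
  edge (2, 0)→(18, 2): d=(16,2) inclusive
  edge (18, 2)→(18, 4): d=(0,2) inclusive
    (3,0)@(7, 1): e=[4,6,22] → █
    (4,0)@(9, 1): e=[12,2,18] → █
    (5,0)@(11, 1): e=[20,-2,14] → ·
    (3,1)@(7, 3): e=[-28,38,22] → ·
    (4,1)@(9, 3): e=[-20,34,18] → ·
    (7,1)@(15, 3): e=[4,22,6] → █
    (8,1)@(17, 3): e=[12,18,2] → █
    (9,1)@(19, 3): e=[20,14,-2] → ·
    (7,2)@(15, 5): e=[-28,54,6] → ·
    (8,2)@(17, 5): e=[-20,50,2] → ·
  covered (4 px):
    · · · █ █ · · · · ·
    · · · · · · · █ █ ·
    · · · · · · · · · ·
    · · · · · · · · · ·
    · · · · · · · · · ·
T1:
  2·area = 28
  edge (14, 6)→(4, 7): d=(-10,1) inclusive
  edge (4, 7)→(6, 4): d=(2,-3) inclusive
  edge (6, 4)→(14, 6): d=(8,2) inclusive
    (3,2)@(7, 5): e=[17,5,6] → █
    (4,2)@(9, 5): e=[15,11,2] → █
    (5,2)@(11, 5): e=[13,17,-2] → ·
    (3,3)@(7, 7): e=[-3,9,22] → ·
    (4,3)@(9, 7): e=[-5,15,18] → ·
  covered (2 px):
    · · · · · · · · · ·
    · · · · · · · · · ·
    · · · █ █ · · · · ·
    · · · · · · · · · ·
    · · · · · · · · · ·

Result: [5,6,17]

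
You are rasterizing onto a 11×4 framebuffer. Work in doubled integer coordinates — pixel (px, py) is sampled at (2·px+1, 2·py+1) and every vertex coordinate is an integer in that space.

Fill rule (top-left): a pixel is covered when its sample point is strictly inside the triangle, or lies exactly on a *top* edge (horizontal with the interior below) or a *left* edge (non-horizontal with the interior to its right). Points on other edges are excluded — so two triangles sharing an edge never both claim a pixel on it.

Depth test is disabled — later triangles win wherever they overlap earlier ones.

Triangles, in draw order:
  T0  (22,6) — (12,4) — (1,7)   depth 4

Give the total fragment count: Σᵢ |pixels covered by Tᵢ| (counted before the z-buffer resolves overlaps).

T0:
  2·area = 52  (B↔C swapped to make it positive)
  edge (22, 6)→(1, 7): d=(-21,1) right/bottom  bias=-1
  edge (1, 7)→(12, 4): d=(11,-3) top-left  bias=+0
  edge (12, 4)→(22, 6): d=(10,2) right/bottom  bias=-1
    (3,1)@(7, 3): e=[78,-26,0] → ·  [on edge]
    (4,2)@(9, 5): e=[34,2,16] → █
    (5,2)@(11, 5): e=[32,8,12] → █
    (6,2)@(13, 5): e=[30,14,8] → █
    (7,2)@(15, 5): e=[28,20,4] → █
    (8,2)@(17, 5): e=[26,26,0] → ·  [on edge]
    (0,3)@(1, 7): e=[0,0,52] → ·  [on edge]
    (4,3)@(9, 7): e=[-8,24,36] → ·
    (5,3)@(11, 7): e=[-10,30,32] → ·
    (6,3)@(13, 7): e=[-12,36,28] → ·
    (7,3)@(15, 7): e=[-14,42,24] → ·
  covered (4 px):
    · · · · · · · · · · ·
    · · · · · · · · · · ·
    · · · · █ █ █ █ · · ·
    · · · · · · · · · · ·

Answer: 4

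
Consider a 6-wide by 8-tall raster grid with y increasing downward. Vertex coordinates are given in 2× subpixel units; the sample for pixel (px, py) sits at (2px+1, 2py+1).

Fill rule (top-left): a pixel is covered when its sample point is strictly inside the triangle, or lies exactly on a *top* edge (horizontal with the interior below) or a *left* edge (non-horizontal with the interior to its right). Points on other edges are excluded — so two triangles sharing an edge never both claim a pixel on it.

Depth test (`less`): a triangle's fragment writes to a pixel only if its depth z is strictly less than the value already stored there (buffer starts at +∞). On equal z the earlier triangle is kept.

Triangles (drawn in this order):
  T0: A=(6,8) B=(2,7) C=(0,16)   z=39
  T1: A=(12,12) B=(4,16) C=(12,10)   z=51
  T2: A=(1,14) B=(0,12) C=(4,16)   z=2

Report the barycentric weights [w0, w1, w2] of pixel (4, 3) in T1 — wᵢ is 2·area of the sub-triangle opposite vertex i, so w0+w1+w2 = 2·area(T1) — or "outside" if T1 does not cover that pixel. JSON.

T0:
  2·area = 38  (B↔C swapped to make it positive)
  edge (6, 8)→(0, 16): d=(-6,8) right/bottom  bias=-1
  edge (0, 16)→(2, 7): d=(2,-9) top-left  bias=+0
  edge (2, 7)→(6, 8): d=(4,1) right/bottom  bias=-1
    (1,4)@(3, 9): e=[18,13,7] → █
    (2,4)@(5, 9): e=[2,31,5] → █
    (3,4)@(7, 9): e=[-14,49,3] → ·
    (1,5)@(3, 11): e=[6,17,15] → █
    (2,5)@(5, 11): e=[-10,35,13] → ·
    (0,6)@(1, 13): e=[10,3,25] → █
    (1,6)@(3, 13): e=[-6,21,23] → ·
    (0,7)@(1, 15): e=[-2,7,33] → ·
  covered (4 px):
    · · · · · ·
    · · · · · ·
    · · · · · ·
    · · · · · ·
    · █ █ · · ·
    · █ · · · ·
    █ · · · · ·
    · · · · · ·
T1:
  2·area = 16
  edge (12, 12)→(4, 16): d=(-8,4) right/bottom  bias=-1
  edge (4, 16)→(12, 10): d=(8,-6) top-left  bias=+0
  edge (12, 10)→(12, 12): d=(0,2) right/bottom  bias=-1
    (5,5)@(11, 11): e=[12,2,2] → █
    (4,6)@(9, 13): e=[4,6,6] → █
    (5,6)@(11, 13): e=[-4,18,2] → ·
    (4,7)@(9, 15): e=[-12,22,6] → ·
  covered (2 px):
    · · · · · ·
    · · · · · ·
    · · · · · ·
    · · · · · ·
    · · · · · ·
    · · · · · █
    · · · · █ ·
    · · · · · ·
T2:
  2·area = 4
  edge (1, 14)→(0, 12): d=(-1,-2) top-left  bias=+0
  edge (0, 12)→(4, 16): d=(4,4) right/bottom  bias=-1
  edge (4, 16)→(1, 14): d=(-3,-2) top-left  bias=+0
    (0,6)@(1, 13): e=[1,0,3] → ·  [on edge]
    (1,7)@(3, 15): e=[3,0,1] → ·  [on edge]
  covered (0 px):
    · · · · · ·
    · · · · · ·
    · · · · · ·
    · · · · · ·
    · · · · · ·
    · · · · · ·
    · · · · · ·
    · · · · · ·

Answer: "outside"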